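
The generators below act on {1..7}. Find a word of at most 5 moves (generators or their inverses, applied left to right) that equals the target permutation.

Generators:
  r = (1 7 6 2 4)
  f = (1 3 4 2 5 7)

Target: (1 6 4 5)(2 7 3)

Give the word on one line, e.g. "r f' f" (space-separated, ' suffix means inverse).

  after r': (1 4 2 6 7)
  after f: (1 2 6)(3 4 5 7)
  after r': (1 6 4 5)(2 7 3)

r' f r'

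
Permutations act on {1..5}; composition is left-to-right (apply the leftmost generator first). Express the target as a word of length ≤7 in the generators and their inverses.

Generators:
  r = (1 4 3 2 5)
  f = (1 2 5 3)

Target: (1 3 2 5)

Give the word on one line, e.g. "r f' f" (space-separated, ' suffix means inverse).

  after f': (1 3 5 2)
  after r: (1 2 4 3)
  after f: (1 5 3 2 4)
  after r: (2 3 5)
  after f': (1 3 2 5)

f' r f r f'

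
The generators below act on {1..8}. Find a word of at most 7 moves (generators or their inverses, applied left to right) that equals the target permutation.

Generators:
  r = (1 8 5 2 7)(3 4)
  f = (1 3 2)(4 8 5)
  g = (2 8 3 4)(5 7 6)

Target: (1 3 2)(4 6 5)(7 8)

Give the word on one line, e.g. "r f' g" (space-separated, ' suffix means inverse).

g r f' g f'

  after g: (2 8 3 4)(5 7 6)
  after r: (1 8 4 7 6 2 5)
  after f': (1 4 7 6 3)(2 8 5)
  after g: (1 2 3)(4 6)(5 8 7)
  after f': (1 3 2)(4 6 5)(7 8)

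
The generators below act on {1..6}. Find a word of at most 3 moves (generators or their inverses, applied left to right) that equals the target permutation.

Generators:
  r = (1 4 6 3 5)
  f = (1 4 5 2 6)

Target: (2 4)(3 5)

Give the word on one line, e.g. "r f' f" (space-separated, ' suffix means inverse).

r' f' f'

  after r': (1 5 3 6 4)
  after f': (1 4 6)(2 5 3)
  after f': (2 4)(3 5)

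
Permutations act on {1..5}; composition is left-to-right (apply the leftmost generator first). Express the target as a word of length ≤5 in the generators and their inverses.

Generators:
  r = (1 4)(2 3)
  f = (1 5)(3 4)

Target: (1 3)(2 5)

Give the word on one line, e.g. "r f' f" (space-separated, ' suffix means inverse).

r' f' r' f r

  after r': (1 4)(2 3)
  after f': (1 3 2 4 5)
  after r': (1 2)(4 5)
  after f: (1 2 5 3 4)
  after r: (1 3)(2 5)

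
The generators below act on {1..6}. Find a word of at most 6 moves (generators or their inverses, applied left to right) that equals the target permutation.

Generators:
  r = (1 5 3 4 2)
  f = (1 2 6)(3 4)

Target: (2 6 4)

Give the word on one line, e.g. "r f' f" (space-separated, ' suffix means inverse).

  after r': (1 2 4 3 5)
  after f: (1 6)(2 3 5)
  after r: (1 6 5)(2 4)
  after r: (1 6 3 4)
  after f: (2 6 4)

r' f r r f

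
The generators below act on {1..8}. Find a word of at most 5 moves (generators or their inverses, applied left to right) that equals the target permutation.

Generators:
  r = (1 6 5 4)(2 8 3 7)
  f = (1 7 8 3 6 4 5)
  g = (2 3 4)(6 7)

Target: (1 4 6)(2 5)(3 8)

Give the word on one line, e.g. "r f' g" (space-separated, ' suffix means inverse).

  after r': (1 4 5 6)(2 7 3 8)
  after f': (1 6 5 3 7 8 2)
  after r': (2 4 5 8 7)
  after r': (1 4 6)(2 5)(3 8)

r' f' r' r'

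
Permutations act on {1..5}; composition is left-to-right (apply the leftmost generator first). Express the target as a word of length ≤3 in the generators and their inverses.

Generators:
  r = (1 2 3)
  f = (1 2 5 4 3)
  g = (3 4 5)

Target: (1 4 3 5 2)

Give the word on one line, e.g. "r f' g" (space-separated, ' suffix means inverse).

g r' g

  after g: (3 4 5)
  after r': (1 3 4 5 2)
  after g: (1 4 3 5 2)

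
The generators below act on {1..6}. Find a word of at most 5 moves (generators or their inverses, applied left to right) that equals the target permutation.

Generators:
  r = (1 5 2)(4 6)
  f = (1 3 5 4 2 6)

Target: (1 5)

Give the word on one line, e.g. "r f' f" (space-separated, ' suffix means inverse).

f r' f

  after f: (1 3 5 4 2 6)
  after r': (1 3)(2 4 5 6)
  after f: (1 5)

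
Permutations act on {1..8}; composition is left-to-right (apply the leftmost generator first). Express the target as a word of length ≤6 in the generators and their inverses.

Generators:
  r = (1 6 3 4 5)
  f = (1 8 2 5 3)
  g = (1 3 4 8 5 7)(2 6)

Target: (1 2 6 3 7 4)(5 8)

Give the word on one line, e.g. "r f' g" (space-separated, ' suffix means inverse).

  after g': (1 7 5 8 4 3)(2 6)
  after f': (1 7 2 6 8 4 5)
  after g: (3 4 7 6 5)
  after r: (1 6)(3 5 4 7)
  after g: (1 2 6 3 7 4)(5 8)

g' f' g r g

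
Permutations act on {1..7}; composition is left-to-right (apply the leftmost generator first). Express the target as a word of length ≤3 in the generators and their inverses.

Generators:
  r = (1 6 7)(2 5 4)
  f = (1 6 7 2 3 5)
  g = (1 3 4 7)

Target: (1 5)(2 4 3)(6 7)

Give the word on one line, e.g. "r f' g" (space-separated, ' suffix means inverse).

f' g'

  after f': (1 5 3 2 7 6)
  after g': (1 5)(2 4 3)(6 7)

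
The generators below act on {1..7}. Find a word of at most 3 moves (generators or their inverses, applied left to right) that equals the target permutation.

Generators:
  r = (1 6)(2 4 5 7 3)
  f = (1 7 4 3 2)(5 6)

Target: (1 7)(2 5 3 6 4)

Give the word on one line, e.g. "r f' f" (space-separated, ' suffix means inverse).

r' f' r

  after r': (1 6)(2 3 7 5 4)
  after f': (1 5 7 6 2 4 3)
  after r: (1 7)(2 5 3 6 4)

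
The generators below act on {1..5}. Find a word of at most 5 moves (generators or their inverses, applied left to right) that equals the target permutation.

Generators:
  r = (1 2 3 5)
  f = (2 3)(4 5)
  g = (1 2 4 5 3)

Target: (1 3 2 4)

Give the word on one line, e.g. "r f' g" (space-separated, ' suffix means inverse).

r r f' r

  after r: (1 2 3 5)
  after r: (1 3)(2 5)
  after f': (1 2 4 5 3)
  after r: (1 3 2 4)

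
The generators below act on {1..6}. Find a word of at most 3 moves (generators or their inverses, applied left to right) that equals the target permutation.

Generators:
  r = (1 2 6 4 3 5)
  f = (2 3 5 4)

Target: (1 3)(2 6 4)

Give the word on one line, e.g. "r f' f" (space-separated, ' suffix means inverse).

  after f': (2 4 5 3)
  after r': (1 5 4 3)(2 6)
  after f': (1 3)(2 6 4)

f' r' f'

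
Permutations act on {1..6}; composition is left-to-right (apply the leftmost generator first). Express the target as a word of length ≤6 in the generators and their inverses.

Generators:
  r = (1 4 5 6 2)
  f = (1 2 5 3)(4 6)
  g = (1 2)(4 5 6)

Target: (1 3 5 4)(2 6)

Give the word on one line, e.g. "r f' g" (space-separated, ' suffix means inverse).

  after f': (1 3 5 2)(4 6)
  after g: (1 3 6 5)
  after r': (1 3 5 2 6 4)
  after r': (1 3 4 2 5 6)
  after g: (1 3 5 4)(2 6)

f' g r' r' g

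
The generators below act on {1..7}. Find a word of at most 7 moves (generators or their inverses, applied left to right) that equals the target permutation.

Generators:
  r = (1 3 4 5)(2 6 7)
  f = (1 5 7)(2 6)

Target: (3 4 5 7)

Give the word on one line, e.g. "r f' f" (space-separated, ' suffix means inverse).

f' f' r' r' r'

  after f': (1 7 5)(2 6)
  after f': (1 5 7)
  after r': (1 4 3)(2 7 5 6)
  after r': (1 3 5 2 6 7 4)
  after r': (3 4 5 7)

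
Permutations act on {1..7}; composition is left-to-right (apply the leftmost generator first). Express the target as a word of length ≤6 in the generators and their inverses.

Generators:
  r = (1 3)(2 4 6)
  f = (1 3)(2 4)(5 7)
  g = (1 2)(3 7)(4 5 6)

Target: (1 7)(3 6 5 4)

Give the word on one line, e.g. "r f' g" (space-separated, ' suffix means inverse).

  after f': (1 3)(2 4)(5 7)
  after r: (2 6)(5 7)
  after f': (1 3)(2 6 4)
  after g: (1 7 3 2 4)(5 6)
  after r': (1 7)(3 6 5 4)

f' r f' g r'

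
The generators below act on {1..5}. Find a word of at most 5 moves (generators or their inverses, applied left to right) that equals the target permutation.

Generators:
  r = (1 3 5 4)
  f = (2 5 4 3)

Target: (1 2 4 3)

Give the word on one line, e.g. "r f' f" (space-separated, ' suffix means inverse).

  after r: (1 3 5 4)
  after r: (1 5)(3 4)
  after f: (1 4 2 5)
  after r': (1 5 4 2 3)
  after f': (1 2 4 3)

r r f r' f'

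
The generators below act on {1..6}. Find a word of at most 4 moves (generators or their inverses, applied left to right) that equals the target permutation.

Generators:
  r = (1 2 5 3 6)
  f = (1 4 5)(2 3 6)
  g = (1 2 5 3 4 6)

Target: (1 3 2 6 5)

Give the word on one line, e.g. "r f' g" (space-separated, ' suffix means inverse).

r' r'

  after r': (1 6 3 5 2)
  after r': (1 3 2 6 5)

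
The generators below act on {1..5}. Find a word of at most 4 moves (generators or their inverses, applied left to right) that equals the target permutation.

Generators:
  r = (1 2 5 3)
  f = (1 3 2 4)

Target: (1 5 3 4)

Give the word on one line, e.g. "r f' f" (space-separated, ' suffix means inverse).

  after f': (1 4 2 3)
  after f': (1 2)(3 4)
  after r: (1 5 3 4)

f' f' r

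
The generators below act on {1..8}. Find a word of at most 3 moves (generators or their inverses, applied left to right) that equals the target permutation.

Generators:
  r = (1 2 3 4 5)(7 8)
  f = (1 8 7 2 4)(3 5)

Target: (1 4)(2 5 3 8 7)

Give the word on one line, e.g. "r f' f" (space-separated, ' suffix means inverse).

  after r': (1 5 4 3 2)(7 8)
  after f': (1 3 7)(2 4 5)
  after r: (1 4)(2 5 3 8 7)

r' f' r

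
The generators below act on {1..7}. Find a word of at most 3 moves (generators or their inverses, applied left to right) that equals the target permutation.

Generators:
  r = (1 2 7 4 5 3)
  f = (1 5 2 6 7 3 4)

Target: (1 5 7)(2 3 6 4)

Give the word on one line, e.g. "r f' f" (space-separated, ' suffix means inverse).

f' f' r'

  after f': (1 4 3 7 6 2 5)
  after f': (1 3 6 5 4 7 2)
  after r': (1 5 7)(2 3 6 4)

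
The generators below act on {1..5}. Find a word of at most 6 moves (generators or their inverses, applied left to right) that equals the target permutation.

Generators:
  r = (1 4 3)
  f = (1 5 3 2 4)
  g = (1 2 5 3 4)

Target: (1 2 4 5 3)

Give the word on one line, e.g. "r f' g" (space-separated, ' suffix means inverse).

  after r': (1 3 4)
  after g': (1 5 2)
  after f: (1 3 2 5 4)
  after f: (1 2 3 4 5)
  after r': (1 2 4 5 3)

r' g' f f r'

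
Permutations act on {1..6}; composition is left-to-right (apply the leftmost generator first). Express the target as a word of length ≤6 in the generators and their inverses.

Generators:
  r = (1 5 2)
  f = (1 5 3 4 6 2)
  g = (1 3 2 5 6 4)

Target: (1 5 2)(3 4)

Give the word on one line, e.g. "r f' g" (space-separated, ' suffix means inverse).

  after f': (1 2 6 4 3 5)
  after g: (1 5 3 6)(2 4)
  after r: (1 2 4)(3 6 5)
  after g: (1 5 2)(3 4)

f' g r g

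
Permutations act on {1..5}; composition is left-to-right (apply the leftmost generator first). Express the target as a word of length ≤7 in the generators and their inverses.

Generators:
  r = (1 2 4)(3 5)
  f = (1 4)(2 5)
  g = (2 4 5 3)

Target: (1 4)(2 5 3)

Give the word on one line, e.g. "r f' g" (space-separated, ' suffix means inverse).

r r r r g

  after r: (1 2 4)(3 5)
  after r: (1 4 2)
  after r: (3 5)
  after r: (1 2 4)
  after g: (1 4)(2 5 3)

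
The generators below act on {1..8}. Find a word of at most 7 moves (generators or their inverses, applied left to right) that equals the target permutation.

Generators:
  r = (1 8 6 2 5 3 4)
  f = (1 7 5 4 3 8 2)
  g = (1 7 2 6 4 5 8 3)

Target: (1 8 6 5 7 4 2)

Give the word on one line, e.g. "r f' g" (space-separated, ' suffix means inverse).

f r' f' f' f'

  after f: (1 7 5 4 3 8 2)
  after r': (1 7 2 4 5 3)(6 8)
  after f': (2 5 4 7 8 6 3)
  after f': (1 2 7 3 8 6 4)
  after f': (1 8 6 5 7 4 2)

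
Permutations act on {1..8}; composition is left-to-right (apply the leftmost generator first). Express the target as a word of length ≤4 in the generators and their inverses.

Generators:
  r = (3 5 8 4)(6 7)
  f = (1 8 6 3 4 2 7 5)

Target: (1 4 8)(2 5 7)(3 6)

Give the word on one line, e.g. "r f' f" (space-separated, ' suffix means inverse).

  after f': (1 5 7 2 4 3 6 8)
  after r: (1 8)(2 3 7)(4 5 6)
  after r: (1 4 8)(2 5 7)(3 6)

f' r r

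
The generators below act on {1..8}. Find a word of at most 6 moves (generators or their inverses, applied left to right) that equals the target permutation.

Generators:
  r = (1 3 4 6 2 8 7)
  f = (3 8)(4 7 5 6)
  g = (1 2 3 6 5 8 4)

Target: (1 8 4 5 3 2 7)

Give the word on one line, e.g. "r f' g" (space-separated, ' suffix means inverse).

g r' r' g'

  after g: (1 2 3 6 5 8 4)
  after r': (1 6 5 2)(3 4 7 8)
  after r': (1 4 8)(2 7)(5 6)
  after g': (1 8 4 5 3 2 7)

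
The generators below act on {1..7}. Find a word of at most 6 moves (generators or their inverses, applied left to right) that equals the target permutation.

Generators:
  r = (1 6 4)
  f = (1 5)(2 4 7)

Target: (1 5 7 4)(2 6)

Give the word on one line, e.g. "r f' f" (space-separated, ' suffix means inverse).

r f r' f

  after r: (1 6 4)
  after f: (1 6 7 2 4 5)
  after r': (2 6 7)(4 5)
  after f: (1 5 7 4)(2 6)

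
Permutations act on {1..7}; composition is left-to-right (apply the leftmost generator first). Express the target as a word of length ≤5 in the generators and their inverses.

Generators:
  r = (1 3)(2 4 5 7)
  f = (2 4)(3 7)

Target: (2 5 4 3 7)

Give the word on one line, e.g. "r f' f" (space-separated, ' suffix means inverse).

  after r: (1 3)(2 4 5 7)
  after r: (2 5)(4 7)
  after f': (2 5 4 3 7)

r r f'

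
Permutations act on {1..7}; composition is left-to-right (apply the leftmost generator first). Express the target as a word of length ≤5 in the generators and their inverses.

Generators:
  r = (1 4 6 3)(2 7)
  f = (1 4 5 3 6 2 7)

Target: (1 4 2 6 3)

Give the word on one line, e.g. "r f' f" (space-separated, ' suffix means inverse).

r' f' r r f'

  after r': (1 3 6 4)(2 7)
  after f': (1 5 4 7 6)
  after r: (1 5 6 4 2 7 3)
  after r: (1 5 3 4 7)
  after f': (1 4 2 6 3)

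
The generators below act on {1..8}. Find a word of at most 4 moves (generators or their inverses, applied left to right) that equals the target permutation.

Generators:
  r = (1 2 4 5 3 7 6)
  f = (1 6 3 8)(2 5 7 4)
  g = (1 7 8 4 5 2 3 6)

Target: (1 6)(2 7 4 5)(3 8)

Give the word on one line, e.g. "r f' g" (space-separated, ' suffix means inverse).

  after r: (1 2 4 5 3 7 6)
  after g: (1 3 8 4 2 5 6 7)
  after r: (1 7 2 3 8 5)
  after r: (1 6)(2 7 4 5)(3 8)

r g r r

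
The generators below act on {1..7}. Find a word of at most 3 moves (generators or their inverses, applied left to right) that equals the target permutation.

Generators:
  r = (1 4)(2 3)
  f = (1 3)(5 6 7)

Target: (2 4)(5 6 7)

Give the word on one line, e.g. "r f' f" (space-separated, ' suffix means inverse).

  after r': (1 4)(2 3)
  after f: (1 4 3 2)(5 6 7)
  after r: (2 4)(5 6 7)

r' f r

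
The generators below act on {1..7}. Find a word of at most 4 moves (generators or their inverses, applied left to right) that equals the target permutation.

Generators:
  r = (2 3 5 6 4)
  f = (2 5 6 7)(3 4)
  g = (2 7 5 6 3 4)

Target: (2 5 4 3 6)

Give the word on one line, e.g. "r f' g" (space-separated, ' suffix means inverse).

r r

  after r: (2 3 5 6 4)
  after r: (2 5 4 3 6)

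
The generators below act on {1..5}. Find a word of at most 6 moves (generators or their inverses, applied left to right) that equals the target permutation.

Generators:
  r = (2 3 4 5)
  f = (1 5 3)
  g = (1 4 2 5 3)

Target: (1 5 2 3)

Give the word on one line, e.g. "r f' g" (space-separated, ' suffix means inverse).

r g' r r

  after r: (2 3 4 5)
  after g': (1 3)(2 5 4)
  after r: (1 4 3)
  after r: (1 5 2 3)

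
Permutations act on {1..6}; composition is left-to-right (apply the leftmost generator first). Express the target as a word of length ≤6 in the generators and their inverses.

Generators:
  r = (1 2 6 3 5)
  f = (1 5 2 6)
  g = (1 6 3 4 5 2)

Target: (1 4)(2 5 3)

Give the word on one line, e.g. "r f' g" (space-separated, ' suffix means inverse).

g' g' r' g

  after g': (1 2 5 4 3 6)
  after g': (1 5 3)(2 4 6)
  after r': (1 3 5 6)(2 4)
  after g: (1 4)(2 5 3)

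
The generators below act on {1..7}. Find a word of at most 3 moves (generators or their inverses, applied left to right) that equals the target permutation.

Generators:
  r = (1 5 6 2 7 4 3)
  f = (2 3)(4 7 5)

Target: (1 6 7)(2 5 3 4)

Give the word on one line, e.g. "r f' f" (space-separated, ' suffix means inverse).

f' r r

  after f': (2 3)(4 5 7)
  after r: (1 5 4 6 2)(3 7)
  after r: (1 6 7)(2 5 3 4)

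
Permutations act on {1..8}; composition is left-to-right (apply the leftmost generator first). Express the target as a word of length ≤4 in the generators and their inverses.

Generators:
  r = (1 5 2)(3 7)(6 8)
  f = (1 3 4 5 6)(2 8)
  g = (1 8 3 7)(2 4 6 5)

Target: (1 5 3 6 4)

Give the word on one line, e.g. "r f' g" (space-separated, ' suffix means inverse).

f' f'

  after f': (1 6 5 4 3)(2 8)
  after f': (1 5 3 6 4)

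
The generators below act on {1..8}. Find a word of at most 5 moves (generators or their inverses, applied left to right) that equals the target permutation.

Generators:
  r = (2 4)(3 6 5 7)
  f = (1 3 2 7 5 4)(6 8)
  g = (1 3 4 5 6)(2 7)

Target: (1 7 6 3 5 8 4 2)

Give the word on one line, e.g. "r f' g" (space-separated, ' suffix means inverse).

r' f' r' g

  after r': (2 4)(3 7 5 6)
  after f': (1 4 3 2 5 8 6)
  after r': (1 2 6)(3 4 7 5 8)
  after g: (1 7 6 3 5 8 4 2)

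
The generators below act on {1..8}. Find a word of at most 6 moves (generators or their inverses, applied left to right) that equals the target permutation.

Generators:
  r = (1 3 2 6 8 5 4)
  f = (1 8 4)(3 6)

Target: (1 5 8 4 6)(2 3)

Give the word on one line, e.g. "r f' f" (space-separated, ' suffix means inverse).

  after f': (1 4 8)(3 6)
  after f': (1 8 4)
  after r: (1 5 4 3 2 6 8)
  after f': (1 5 8 4 6)(2 3)

f' f' r f'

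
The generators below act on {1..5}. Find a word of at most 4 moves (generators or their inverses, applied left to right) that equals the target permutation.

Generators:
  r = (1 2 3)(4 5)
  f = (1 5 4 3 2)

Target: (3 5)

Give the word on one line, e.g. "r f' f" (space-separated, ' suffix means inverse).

  after r: (1 2 3)(4 5)
  after f: (3 5)

r f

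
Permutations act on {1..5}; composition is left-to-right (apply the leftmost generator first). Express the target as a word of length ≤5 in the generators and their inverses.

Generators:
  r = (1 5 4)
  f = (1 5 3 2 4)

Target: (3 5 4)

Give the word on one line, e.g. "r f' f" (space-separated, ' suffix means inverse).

  after r: (1 5 4)
  after f': (2 3 5)
  after r': (1 4 5 2 3)
  after f: (3 5 4)

r f' r' f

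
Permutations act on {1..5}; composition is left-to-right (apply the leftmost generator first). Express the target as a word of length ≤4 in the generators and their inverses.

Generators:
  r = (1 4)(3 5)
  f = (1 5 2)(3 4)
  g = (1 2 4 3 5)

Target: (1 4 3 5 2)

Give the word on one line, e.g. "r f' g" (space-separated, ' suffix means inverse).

  after f: (1 5 2)(3 4)
  after f: (1 2 5)
  after g: (1 4 3 5 2)

f f g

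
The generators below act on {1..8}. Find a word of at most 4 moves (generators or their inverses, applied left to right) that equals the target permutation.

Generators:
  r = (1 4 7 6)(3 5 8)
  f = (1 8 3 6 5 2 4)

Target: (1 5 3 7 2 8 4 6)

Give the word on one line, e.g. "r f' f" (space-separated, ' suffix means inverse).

  after r': (1 6 7 4)(3 8 5)
  after f': (1 3)(2 5 8 6 7)
  after r': (1 8 7 2 3 6 4)
  after r': (1 5 3 7 2 8 4 6)

r' f' r' r'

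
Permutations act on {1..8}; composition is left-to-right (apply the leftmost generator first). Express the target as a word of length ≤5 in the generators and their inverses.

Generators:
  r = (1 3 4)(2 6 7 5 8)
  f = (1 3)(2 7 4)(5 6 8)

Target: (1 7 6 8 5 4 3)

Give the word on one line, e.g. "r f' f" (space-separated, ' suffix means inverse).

  after r: (1 3 4)(2 6 7 5 8)
  after r: (1 4 3)(2 7 8 6 5)
  after f: (1 2 4)(5 7)
  after f: (1 7 6 8 5 4 3)

r r f f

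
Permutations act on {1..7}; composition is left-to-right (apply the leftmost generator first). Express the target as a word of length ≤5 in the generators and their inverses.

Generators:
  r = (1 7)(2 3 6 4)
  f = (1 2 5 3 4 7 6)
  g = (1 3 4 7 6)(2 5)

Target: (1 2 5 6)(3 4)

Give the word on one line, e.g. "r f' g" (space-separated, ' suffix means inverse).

  after g: (1 3 4 7 6)(2 5)
  after r': (1 2 5 4)(3 6 7)
  after f: (1 5 7 4 2 3)
  after r': (1 5)(3 7 6)
  after g': (1 2 5 6)(3 4)

g r' f r' g'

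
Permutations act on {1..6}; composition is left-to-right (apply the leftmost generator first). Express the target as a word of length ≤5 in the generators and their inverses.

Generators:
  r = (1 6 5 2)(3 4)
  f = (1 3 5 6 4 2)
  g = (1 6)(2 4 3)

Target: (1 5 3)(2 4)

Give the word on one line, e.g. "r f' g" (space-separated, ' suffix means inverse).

  after g: (1 6)(2 4 3)
  after r: (1 5 2 3)
  after g: (1 5 4 3 6)
  after g: (1 5 3)(2 4)

g r g g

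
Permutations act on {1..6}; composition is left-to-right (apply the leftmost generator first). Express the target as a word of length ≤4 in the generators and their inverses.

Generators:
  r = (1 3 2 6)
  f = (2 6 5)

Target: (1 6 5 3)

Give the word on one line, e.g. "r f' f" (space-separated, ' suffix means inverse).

f r r r

  after f: (2 6 5)
  after r: (1 3 2)(5 6)
  after r: (1 2 3 6 5)
  after r: (1 6 5 3)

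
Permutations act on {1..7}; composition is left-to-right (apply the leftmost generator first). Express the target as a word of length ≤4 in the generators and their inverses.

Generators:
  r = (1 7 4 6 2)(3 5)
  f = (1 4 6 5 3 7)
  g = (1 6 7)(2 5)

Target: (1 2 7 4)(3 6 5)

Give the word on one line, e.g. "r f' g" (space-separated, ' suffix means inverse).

  after f: (1 4 6 5 3 7)
  after r: (1 6 3 4 2)
  after r: (1 2 7 4)(3 6 5)

f r r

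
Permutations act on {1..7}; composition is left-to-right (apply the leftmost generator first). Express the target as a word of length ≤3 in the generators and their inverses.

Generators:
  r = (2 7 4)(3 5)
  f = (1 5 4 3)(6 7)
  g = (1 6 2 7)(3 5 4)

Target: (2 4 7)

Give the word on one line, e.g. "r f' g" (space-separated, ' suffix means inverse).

  after r: (2 7 4)(3 5)
  after r: (2 4 7)

r r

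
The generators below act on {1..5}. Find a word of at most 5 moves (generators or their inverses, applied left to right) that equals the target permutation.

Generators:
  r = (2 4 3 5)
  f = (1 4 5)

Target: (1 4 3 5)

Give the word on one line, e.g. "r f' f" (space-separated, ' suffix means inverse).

  after r: (2 4 3 5)
  after f': (1 5 2)(3 4)
  after r': (1 3 2)
  after f: (1 3 2 4 5)
  after r': (1 4 3 5)

r f' r' f r'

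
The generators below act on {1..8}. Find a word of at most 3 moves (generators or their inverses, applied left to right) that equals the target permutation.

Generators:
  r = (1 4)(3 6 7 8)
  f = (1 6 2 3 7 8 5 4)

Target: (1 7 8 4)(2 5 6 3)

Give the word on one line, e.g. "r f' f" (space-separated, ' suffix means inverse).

  after f: (1 6 2 3 7 8 5 4)
  after r': (1 3 6 2 8 5)
  after f: (1 7 8 4)(2 5 6 3)

f r' f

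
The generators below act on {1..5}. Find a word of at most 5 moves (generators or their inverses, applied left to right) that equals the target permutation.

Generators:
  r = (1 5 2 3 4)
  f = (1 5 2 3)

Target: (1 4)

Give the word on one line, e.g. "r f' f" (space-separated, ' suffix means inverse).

  after f: (1 5 2 3)
  after f: (1 2)(3 5)
  after f: (1 3 2 5)
  after r: (1 4)

f f f r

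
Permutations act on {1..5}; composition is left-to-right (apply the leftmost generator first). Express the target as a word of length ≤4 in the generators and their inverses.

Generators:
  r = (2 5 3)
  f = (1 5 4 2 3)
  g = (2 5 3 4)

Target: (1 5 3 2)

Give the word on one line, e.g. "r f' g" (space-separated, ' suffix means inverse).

g f' r'

  after g: (2 5 3 4)
  after f': (1 3 5 2)
  after r': (1 5 3 2)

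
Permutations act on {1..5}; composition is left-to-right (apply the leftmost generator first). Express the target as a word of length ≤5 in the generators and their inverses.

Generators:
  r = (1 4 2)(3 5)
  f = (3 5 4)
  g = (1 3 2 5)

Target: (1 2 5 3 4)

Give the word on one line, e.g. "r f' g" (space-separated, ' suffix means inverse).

r r f'

  after r: (1 4 2)(3 5)
  after r: (1 2 4)
  after f': (1 2 5 3 4)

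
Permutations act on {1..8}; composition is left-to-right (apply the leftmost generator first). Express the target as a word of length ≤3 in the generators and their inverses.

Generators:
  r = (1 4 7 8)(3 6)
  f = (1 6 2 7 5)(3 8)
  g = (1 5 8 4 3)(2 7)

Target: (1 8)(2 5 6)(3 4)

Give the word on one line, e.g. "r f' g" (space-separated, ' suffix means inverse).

  after g': (1 3 4 8 5)(2 7)
  after f: (1 8)(2 5 6)(3 4)

g' f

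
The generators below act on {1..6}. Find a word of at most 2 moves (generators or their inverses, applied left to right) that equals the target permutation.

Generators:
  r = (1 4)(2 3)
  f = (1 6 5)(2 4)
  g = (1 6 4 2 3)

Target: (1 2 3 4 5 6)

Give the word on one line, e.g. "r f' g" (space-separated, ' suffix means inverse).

r' f'

  after r': (1 4)(2 3)
  after f': (1 2 3 4 5 6)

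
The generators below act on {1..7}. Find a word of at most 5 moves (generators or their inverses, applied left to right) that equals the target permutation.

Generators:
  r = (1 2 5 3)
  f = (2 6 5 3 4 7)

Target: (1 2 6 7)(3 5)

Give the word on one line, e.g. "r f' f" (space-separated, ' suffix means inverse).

r f r' f'

  after r: (1 2 5 3)
  after f: (1 6 5 4 7 2 3)
  after r': (1 6 2 5 4 7)
  after f': (1 2 6 7)(3 5)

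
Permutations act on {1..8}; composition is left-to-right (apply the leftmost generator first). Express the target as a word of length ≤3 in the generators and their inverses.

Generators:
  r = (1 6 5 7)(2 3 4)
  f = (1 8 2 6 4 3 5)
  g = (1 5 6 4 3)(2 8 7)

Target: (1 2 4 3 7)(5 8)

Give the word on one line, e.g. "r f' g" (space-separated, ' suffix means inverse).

r' f' g

  after r': (1 7 5 6)(2 4 3)
  after f': (1 7 3 8)(2 6 5)
  after g: (1 2 4 3 7)(5 8)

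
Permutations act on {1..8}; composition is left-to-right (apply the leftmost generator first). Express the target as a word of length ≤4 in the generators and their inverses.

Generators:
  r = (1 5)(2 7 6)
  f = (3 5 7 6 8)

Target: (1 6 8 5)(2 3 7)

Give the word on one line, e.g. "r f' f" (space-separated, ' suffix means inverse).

  after r': (1 5)(2 6 7)
  after f': (1 3 8 6 5)(2 7)
  after f': (1 8 7 2 5)(3 6)
  after f': (1 6 8 5)(2 3 7)

r' f' f' f'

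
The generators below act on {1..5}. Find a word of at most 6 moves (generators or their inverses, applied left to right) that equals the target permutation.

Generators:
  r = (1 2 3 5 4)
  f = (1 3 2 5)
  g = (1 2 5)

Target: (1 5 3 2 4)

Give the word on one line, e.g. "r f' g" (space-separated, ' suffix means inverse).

f' g' f' r' g

  after f': (1 5 2 3)
  after g': (1 2 3 5)
  after f': (1 3 2)
  after r': (1 2 4 5 3)
  after g: (1 5 3 2 4)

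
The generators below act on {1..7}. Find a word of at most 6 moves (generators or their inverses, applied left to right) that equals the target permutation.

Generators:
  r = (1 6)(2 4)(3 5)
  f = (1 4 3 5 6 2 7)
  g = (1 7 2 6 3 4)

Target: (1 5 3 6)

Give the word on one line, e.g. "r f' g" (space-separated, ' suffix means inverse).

  after f: (1 4 3 5 6 2 7)
  after g': (1 3 5 2)(4 6 7)
  after r': (1 5 4)(2 6 7)
  after g': (1 5 3 6)

f g' r' g'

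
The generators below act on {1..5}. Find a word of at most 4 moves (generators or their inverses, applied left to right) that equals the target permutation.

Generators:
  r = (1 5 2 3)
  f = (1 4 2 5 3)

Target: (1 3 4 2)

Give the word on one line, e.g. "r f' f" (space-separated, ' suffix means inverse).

  after r: (1 5 2 3)
  after f: (1 3 4 2)

r f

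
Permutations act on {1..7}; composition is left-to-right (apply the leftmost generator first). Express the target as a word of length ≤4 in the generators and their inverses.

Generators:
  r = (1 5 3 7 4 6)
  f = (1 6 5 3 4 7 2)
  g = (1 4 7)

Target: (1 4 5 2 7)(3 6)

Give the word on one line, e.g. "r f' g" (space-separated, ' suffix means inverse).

  after g': (1 7 4)
  after g': (1 4 7)
  after r': (1 7 6 4 3 5)
  after f': (1 4 5 2 7)(3 6)

g' g' r' f'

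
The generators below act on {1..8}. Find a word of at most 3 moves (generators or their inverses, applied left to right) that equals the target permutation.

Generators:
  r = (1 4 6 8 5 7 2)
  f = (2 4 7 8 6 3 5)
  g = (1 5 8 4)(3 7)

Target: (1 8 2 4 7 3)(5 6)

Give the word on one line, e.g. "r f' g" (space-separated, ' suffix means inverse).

  after g': (1 4 8 5)(3 7)
  after r: (1 6 8 7 3 2)(4 5)
  after r: (1 8 2 4 7 3)(5 6)

g' r r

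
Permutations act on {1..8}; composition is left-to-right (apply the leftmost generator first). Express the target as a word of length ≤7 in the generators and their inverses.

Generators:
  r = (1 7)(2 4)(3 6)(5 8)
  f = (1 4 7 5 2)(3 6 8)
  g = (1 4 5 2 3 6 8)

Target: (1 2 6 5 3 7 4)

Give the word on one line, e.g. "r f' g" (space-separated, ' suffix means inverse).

  after r': (1 7)(2 4)(3 6)(5 8)
  after f': (1 4 5 6 8 7 2)
  after f': (3 8 4 7 5)
  after g: (1 4 7 2 3)(5 6 8)
  after r: (1 2 6 5 3 7 4)

r' f' f' g r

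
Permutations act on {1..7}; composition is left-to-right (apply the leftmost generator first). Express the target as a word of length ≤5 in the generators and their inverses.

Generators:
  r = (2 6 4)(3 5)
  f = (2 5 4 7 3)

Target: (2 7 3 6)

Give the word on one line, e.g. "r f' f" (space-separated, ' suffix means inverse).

  after f': (2 3 7 4 5)
  after f': (2 7 5 3 4)
  after r': (2 7 3 6)

f' f' r'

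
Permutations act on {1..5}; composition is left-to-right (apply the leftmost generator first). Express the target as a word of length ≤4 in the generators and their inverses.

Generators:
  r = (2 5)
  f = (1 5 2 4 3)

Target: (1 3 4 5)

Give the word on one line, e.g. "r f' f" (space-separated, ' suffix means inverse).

  after f': (1 3 4 2 5)
  after r': (1 3 4 5)
  after r': (1 3 4 2 5)
  after r': (1 3 4 5)

f' r' r' r'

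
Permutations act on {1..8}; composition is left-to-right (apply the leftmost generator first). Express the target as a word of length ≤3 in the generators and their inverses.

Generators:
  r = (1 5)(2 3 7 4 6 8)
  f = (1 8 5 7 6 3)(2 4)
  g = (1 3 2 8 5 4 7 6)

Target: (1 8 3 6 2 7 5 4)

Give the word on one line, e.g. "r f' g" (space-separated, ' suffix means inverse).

f' g' f

  after f': (1 3 6 7 5 8)(2 4)
  after g': (2 5)(3 7 8 6 4)
  after f: (1 8 3 6 2 7 5 4)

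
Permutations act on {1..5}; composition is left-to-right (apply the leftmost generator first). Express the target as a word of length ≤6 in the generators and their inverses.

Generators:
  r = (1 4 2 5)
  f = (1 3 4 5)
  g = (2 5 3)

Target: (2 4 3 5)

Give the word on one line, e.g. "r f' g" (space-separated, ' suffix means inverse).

  after f: (1 3 4 5)
  after g: (1 2 5)(3 4)
  after r: (1 5 4 3 2)
  after r: (2 4 3 5)

f g r r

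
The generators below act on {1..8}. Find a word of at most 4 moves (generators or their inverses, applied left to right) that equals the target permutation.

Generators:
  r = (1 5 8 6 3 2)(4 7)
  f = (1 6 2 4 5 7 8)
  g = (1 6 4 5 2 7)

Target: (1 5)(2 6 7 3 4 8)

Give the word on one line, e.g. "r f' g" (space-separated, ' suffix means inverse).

  after g': (1 7 2 5 4 6)
  after r': (1 4 8 5 7 3 6 2)
  after g: (1 5)(2 6 7 3 4 8)

g' r' g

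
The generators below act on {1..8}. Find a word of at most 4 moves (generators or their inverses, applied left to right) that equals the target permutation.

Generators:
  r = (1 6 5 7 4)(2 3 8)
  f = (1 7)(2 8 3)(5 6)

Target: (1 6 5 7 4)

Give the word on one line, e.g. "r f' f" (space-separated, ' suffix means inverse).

  after r: (1 6 5 7 4)(2 3 8)
  after f': (1 5)(2 8 3)(4 7)
  after f': (1 6 5 7 4)

r f' f'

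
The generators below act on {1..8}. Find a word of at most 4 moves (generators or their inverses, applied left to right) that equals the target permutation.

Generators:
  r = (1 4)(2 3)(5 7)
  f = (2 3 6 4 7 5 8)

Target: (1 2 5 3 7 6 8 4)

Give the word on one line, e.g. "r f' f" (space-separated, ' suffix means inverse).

  after r: (1 4)(2 3)(5 7)
  after f': (1 6 3 8 5 4)
  after f': (1 3 5 6 2 8 7 4)
  after f': (1 2 5 3 7 6 8 4)

r f' f' f'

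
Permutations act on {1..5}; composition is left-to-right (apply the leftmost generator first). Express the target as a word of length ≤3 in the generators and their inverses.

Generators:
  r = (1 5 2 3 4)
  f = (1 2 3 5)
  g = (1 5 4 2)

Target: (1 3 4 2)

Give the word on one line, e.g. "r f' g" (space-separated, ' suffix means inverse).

g' r

  after g': (1 2 4 5)
  after r: (1 3 4 2)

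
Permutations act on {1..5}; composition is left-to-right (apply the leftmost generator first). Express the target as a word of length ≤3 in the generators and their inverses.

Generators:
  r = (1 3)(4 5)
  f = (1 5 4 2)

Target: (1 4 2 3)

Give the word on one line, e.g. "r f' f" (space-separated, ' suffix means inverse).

f r'

  after f: (1 5 4 2)
  after r': (1 4 2 3)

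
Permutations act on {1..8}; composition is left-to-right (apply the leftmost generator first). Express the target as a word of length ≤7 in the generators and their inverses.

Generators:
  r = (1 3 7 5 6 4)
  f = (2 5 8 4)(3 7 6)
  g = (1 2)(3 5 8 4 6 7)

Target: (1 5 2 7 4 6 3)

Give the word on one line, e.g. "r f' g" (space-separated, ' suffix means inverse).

g' g' g' r f

  after g': (1 2)(3 7 6 4 8 5)
  after g': (3 6 8)(4 5 7)
  after g': (1 2)(3 4)(5 6)(7 8)
  after r: (1 2 3)(4 7 8 5)
  after f: (1 5 2 7 4 6 3)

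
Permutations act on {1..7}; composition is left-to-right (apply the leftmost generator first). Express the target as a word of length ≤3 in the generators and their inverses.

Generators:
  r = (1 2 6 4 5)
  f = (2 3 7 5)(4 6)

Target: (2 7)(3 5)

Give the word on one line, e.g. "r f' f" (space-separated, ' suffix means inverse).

  after f': (2 5 7 3)(4 6)
  after f': (2 7)(3 5)

f' f'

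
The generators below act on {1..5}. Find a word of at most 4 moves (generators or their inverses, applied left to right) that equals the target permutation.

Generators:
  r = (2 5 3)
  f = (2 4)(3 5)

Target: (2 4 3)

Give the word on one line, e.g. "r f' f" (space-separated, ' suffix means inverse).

  after f': (2 4)(3 5)
  after r: (2 4 5)
  after r: (2 4 3)

f' r r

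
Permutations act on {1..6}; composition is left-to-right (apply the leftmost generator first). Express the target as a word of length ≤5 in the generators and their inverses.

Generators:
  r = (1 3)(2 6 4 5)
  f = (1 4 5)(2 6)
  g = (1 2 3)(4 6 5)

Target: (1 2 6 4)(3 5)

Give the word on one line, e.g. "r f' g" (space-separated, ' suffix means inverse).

f r' f'

  after f: (1 4 5)(2 6)
  after r': (1 6 5 3)
  after f': (1 2 6 4)(3 5)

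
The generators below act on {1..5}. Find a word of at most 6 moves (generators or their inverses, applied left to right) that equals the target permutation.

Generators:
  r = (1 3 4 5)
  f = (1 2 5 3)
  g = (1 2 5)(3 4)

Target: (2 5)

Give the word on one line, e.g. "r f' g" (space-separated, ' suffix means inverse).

f' r' g g g

  after f': (1 3 5 2)
  after r': (2 5)(3 4)
  after g: (1 2)
  after g: (1 5)(3 4)
  after g: (2 5)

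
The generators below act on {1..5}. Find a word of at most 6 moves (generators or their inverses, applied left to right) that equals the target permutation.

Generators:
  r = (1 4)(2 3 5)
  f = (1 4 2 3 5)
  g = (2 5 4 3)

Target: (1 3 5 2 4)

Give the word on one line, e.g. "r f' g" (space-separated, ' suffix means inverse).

  after f': (1 5 3 2 4)
  after r: (1 2)
  after f': (1 4)(2 5 3)
  after g: (1 3 5 2 4)

f' r f' g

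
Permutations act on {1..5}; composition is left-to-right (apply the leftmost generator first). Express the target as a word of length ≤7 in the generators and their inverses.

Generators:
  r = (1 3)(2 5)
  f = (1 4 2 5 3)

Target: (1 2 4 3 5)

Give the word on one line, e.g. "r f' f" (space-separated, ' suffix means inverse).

  after r': (1 3)(2 5)
  after f': (1 5 4)
  after r: (1 2 5 4 3)
  after r: (1 5 4)
  after f': (1 2 4 3 5)

r' f' r r f'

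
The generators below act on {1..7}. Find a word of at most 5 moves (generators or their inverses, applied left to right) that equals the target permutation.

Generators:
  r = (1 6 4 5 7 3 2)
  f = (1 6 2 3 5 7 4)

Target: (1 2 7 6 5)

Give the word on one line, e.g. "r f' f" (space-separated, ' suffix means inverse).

  after f: (1 6 2 3 5 7 4)
  after f: (1 2 5 4 6 3 7)
  after r': (1 3 5 6 7 2 4)
  after f': (1 2 7 6 5)

f f r' f'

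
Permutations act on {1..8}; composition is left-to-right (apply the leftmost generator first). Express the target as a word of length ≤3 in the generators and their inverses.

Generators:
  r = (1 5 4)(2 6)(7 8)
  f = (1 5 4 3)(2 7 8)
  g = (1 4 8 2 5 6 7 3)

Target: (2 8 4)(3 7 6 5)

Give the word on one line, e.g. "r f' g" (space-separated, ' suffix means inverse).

  after r: (1 5 4)(2 6)(7 8)
  after r: (1 4 5)
  after g': (2 8 4)(3 7 6 5)

r r g'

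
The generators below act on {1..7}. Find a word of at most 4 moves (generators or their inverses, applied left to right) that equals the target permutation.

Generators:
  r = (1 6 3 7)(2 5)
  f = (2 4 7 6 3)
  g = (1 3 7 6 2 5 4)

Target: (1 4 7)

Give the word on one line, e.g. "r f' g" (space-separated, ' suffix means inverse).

f g' r

  after f: (2 4 7 6 3)
  after g': (1 4 3 6)(2 5)
  after r: (1 4 7)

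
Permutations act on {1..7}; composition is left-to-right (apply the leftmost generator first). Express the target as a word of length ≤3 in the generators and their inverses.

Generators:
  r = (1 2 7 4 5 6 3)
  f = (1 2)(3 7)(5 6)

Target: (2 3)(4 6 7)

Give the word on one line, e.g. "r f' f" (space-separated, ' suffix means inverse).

r f

  after r: (1 2 7 4 5 6 3)
  after f: (2 3)(4 6 7)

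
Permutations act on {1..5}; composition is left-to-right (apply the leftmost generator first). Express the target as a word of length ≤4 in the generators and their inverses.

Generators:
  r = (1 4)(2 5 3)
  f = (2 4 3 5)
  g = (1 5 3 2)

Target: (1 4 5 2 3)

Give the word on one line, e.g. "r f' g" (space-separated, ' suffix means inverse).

f' r

  after f': (2 5 3 4)
  after r: (1 4 5 2 3)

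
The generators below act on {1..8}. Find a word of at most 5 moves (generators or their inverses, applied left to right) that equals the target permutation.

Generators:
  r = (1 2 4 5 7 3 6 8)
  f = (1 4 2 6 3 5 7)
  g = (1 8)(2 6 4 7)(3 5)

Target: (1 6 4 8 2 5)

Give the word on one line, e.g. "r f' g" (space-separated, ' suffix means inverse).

f' g' f f

  after f': (1 7 5 3 6 2 4)
  after g': (1 4 8)(2 6 7 3)
  after f: (1 2 3 6)(4 8)(5 7)
  after f: (1 6 4 8 2 5)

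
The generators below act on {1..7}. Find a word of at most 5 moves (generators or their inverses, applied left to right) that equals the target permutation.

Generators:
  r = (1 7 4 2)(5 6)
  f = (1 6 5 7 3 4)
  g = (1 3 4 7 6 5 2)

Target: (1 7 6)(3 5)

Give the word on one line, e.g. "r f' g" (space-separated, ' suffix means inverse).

g r' f'

  after g: (1 3 4 7 6 5 2)
  after r': (1 3 7 5 4)
  after f': (1 7 6)(3 5)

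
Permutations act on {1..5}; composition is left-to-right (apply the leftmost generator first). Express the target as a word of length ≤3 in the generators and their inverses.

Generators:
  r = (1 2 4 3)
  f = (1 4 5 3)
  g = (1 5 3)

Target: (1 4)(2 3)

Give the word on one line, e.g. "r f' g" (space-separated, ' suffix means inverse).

  after r': (1 3 4 2)
  after r': (1 4)(2 3)

r' r'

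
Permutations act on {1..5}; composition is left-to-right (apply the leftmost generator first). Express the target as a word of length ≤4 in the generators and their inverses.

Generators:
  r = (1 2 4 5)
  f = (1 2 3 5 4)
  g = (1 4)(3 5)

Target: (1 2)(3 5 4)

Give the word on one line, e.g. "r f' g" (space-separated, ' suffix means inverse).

r g'

  after r: (1 2 4 5)
  after g': (1 2)(3 5 4)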